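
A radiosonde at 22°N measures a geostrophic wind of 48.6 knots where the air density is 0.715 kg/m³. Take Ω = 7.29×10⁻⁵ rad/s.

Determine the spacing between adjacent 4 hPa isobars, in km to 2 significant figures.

410 km

Coriolis parameter at 22°N:
f = 2Ω sin φ = 2 × 7.29×10⁻⁵ × sin 22° = 5.46×10⁻⁵ s⁻¹
Wind speed in SI: 48.6 knots = 25.0 m/s
Geostrophic balance rearranged: |∂P/∂n| = f ρ V_g
|∂P/∂n| = 5.46×10⁻⁵ × 0.715 × 25.0 = 9.76×10⁻⁴ Pa/m
Isobar spacing: Δn = ΔP/|∂P/∂n| = 400 Pa / 9.76×10⁻⁴ Pa/m = 409682 m ≈ 410 km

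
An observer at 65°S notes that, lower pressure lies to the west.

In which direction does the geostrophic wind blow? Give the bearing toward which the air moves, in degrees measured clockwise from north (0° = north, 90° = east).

180°

The pressure-gradient force points toward the west (bearing 270°).
Geostrophic balance: in the Southern Hemisphere the Coriolis force deflects motion to the left, so the geostrophic wind blows 90° to the left of the pressure-gradient force (low pressure on the right).
Rotating 270° by 90° counterclockwise gives 180° — the wind blows toward the south.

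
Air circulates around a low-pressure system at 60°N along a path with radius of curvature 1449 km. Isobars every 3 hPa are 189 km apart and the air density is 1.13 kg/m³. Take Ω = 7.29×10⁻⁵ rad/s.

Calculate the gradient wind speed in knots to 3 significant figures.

Coriolis parameter at 60°N:
f = 2Ω sin φ = 2 × 7.29×10⁻⁵ × sin 60° = 1.26×10⁻⁴ s⁻¹
Pressure gradient: |∂P/∂n| = 300 Pa / 189000 m = 1.59×10⁻³ Pa/m
Geostrophic speed: V_g = |∂P/∂n|/(fρ) = 1.59×10⁻³/(1.26×10⁻⁴ × 1.13) = 11.1 m/s
Around a low, centrifugal force acts outward with Coriolis, so pressure-gradient force balances both:
(1/ρ)|∂P/∂n| = fV + V²/R  →  V² + fR·V − fR·V_g = 0
With fR = 1.26×10⁻⁴ × 1449×10³ m = 183 m/s:
V = [−fR + √((fR)² + 4 fR V_g)]/2 = [−183 + √(183² + 4×183×11.1)]/2 = 10.5 m/s
Subgeostrophic (V < V_g = 11.1 m/s), as expected around a low.
Converting: 10.5 m/s × 1.944 = 20.4 knots

20.4 knots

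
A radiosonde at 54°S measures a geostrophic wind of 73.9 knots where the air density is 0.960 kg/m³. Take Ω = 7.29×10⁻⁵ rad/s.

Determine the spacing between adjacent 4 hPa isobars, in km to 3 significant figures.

Coriolis parameter at 54°S:
f = 2Ω sin φ = 2 × 7.29×10⁻⁵ × sin 54° = 1.18×10⁻⁴ s⁻¹
Wind speed in SI: 73.9 knots = 38.0 m/s
Geostrophic balance rearranged: |∂P/∂n| = f ρ V_g
|∂P/∂n| = 1.18×10⁻⁴ × 0.960 × 38.0 = 4.30×10⁻³ Pa/m
Isobar spacing: Δn = ΔP/|∂P/∂n| = 400 Pa / 4.30×10⁻³ Pa/m = 92916 m ≈ 92.9 km

92.9 km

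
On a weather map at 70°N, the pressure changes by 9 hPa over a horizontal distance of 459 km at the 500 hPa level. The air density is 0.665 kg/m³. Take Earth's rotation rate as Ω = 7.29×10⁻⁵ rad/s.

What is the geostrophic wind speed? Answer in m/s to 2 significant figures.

Coriolis parameter at 70°N:
f = 2Ω sin φ = 2 × 7.29×10⁻⁵ × sin 70° = 1.37×10⁻⁴ s⁻¹
Pressure gradient: |∂P/∂n| = 900 Pa / 459000 m = 1.96×10⁻³ Pa/m
Geostrophic balance (pressure-gradient force = Coriolis force):
V_g = (1/(fρ)) |∂P/∂n| = 1.96×10⁻³ / (1.37×10⁻⁴ × 0.665) = 21.5 m/s

22 m/s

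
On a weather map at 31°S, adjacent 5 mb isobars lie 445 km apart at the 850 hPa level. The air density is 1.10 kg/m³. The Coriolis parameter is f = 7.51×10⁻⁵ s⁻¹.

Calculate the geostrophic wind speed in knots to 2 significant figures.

Pressure gradient: |∂P/∂n| = 500 Pa / 445000 m = 1.12×10⁻³ Pa/m
Geostrophic balance (pressure-gradient force = Coriolis force):
V_g = (1/(fρ)) |∂P/∂n| = 1.12×10⁻³ / (7.51×10⁻⁵ × 1.10) = 13.6 m/s
Converting: 13.6 m/s × 1.944 = 26 knots

26 knots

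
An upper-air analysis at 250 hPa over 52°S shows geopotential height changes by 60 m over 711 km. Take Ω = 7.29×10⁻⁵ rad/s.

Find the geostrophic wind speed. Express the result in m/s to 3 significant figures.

7.21 m/s

Coriolis parameter at 52°S:
f = 2Ω sin φ = 2 × 7.29×10⁻⁵ × sin 52° = 1.15×10⁻⁴ s⁻¹
Height gradient: |∂Z/∂n| = 60 m / 711000 m = 8.44×10⁻⁵
On a pressure surface, geostrophic balance gives V_g = (g/f)|∂Z/∂n|:
V_g = 9.81 × 8.44×10⁻⁵ / 1.15×10⁻⁴ = 7.21 m/s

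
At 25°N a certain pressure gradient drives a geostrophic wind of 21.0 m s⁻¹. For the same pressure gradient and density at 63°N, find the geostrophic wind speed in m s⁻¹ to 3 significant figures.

With the same pressure gradient and density, V_g ∝ 1/f ∝ 1/sin φ.
V₂ = V₁ · sin φ₁ / sin φ₂ = 21.0 × sin 25° / sin 63°
V₂ = 21.0 × 0.4226/0.8910 = 9.96 m s⁻¹

9.96 m s⁻¹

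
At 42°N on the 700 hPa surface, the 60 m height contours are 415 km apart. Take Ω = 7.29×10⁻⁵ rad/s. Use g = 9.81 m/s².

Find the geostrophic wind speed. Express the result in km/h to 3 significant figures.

52.3 km/h

Coriolis parameter at 42°N:
f = 2Ω sin φ = 2 × 7.29×10⁻⁵ × sin 42° = 9.76×10⁻⁵ s⁻¹
Height gradient: |∂Z/∂n| = 60 m / 415000 m = 1.45×10⁻⁴
On a pressure surface, geostrophic balance gives V_g = (g/f)|∂Z/∂n|:
V_g = 9.81 × 1.45×10⁻⁴ / 9.76×10⁻⁵ = 14.5 m/s
Converting: 14.5 m/s × 3.6 = 52.3 km/h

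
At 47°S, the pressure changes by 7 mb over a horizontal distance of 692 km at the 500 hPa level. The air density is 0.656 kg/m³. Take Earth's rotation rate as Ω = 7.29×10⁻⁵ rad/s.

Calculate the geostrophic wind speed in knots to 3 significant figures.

Coriolis parameter at 47°S:
f = 2Ω sin φ = 2 × 7.29×10⁻⁵ × sin 47° = 1.07×10⁻⁴ s⁻¹
Pressure gradient: |∂P/∂n| = 700 Pa / 692000 m = 1.01×10⁻³ Pa/m
Geostrophic balance (pressure-gradient force = Coriolis force):
V_g = (1/(fρ)) |∂P/∂n| = 1.01×10⁻³ / (1.07×10⁻⁴ × 0.656) = 14.5 m/s
Converting: 14.5 m/s × 1.944 = 28.1 knots

28.1 knots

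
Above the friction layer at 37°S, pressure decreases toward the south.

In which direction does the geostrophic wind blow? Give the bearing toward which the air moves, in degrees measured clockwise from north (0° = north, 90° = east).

090°

The pressure-gradient force points toward the south (bearing 180°).
Geostrophic balance: in the Southern Hemisphere the Coriolis force deflects motion to the left, so the geostrophic wind blows 90° to the left of the pressure-gradient force (low pressure on the right).
Rotating 180° by 90° counterclockwise gives 090° — the wind blows toward the east.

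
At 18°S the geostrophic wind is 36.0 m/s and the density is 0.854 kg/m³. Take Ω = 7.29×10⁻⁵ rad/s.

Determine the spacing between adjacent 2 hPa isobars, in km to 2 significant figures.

Coriolis parameter at 18°S:
f = 2Ω sin φ = 2 × 7.29×10⁻⁵ × sin 18° = 4.51×10⁻⁵ s⁻¹
Geostrophic balance rearranged: |∂P/∂n| = f ρ V_g
|∂P/∂n| = 4.51×10⁻⁵ × 0.854 × 36.0 = 1.39×10⁻³ Pa/m
Isobar spacing: Δn = ΔP/|∂P/∂n| = 200 Pa / 1.39×10⁻³ Pa/m = 144388 m ≈ 140 km

140 km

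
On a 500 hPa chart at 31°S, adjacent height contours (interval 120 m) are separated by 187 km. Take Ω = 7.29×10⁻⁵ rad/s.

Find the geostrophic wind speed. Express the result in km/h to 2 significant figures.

Coriolis parameter at 31°S:
f = 2Ω sin φ = 2 × 7.29×10⁻⁵ × sin 31° = 7.51×10⁻⁵ s⁻¹
Height gradient: |∂Z/∂n| = 120 m / 187000 m = 6.42×10⁻⁴
On a pressure surface, geostrophic balance gives V_g = (g/f)|∂Z/∂n|:
V_g = 9.81 × 6.42×10⁻⁴ / 7.51×10⁻⁵ = 83.8 m/s
Converting: 83.8 m/s × 3.6 = 300 km/h

300 km/h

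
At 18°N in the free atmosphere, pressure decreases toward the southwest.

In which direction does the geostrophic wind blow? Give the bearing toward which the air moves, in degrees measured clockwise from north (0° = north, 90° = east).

315°

The pressure-gradient force points toward the southwest (bearing 225°).
Geostrophic balance: in the Northern Hemisphere the Coriolis force deflects motion to the right, so the geostrophic wind blows 90° to the right of the pressure-gradient force (low pressure on the left).
Rotating 225° by 90° clockwise gives 315° — the wind blows toward the northwest.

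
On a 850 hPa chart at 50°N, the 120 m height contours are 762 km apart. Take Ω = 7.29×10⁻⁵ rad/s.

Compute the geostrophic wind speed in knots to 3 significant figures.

Coriolis parameter at 50°N:
f = 2Ω sin φ = 2 × 7.29×10⁻⁵ × sin 50° = 1.12×10⁻⁴ s⁻¹
Height gradient: |∂Z/∂n| = 120 m / 762000 m = 1.57×10⁻⁴
On a pressure surface, geostrophic balance gives V_g = (g/f)|∂Z/∂n|:
V_g = 9.81 × 1.57×10⁻⁴ / 1.12×10⁻⁴ = 13.8 m/s
Converting: 13.8 m/s × 1.944 = 26.9 knots

26.9 knots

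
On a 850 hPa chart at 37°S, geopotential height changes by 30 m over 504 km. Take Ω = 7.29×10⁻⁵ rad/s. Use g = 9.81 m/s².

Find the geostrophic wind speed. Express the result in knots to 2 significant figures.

Coriolis parameter at 37°S:
f = 2Ω sin φ = 2 × 7.29×10⁻⁵ × sin 37° = 8.77×10⁻⁵ s⁻¹
Height gradient: |∂Z/∂n| = 30 m / 504000 m = 5.95×10⁻⁵
On a pressure surface, geostrophic balance gives V_g = (g/f)|∂Z/∂n|:
V_g = 9.81 × 5.95×10⁻⁵ / 8.77×10⁻⁵ = 6.65 m/s
Converting: 6.65 m/s × 1.944 = 13 knots

13 knots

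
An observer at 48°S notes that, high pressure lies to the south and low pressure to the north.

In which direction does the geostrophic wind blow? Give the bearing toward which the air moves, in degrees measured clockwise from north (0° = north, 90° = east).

The pressure-gradient force points toward the north (bearing 000°).
Geostrophic balance: in the Southern Hemisphere the Coriolis force deflects motion to the left, so the geostrophic wind blows 90° to the left of the pressure-gradient force (low pressure on the right).
Rotating 000° by 90° counterclockwise gives 270° — the wind blows toward the west.

270°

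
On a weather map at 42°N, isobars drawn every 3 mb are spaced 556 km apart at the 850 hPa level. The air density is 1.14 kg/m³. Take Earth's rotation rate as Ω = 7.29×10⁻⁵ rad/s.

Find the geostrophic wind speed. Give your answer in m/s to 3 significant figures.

Coriolis parameter at 42°N:
f = 2Ω sin φ = 2 × 7.29×10⁻⁵ × sin 42° = 9.76×10⁻⁵ s⁻¹
Pressure gradient: |∂P/∂n| = 300 Pa / 556000 m = 5.40×10⁻⁴ Pa/m
Geostrophic balance (pressure-gradient force = Coriolis force):
V_g = (1/(fρ)) |∂P/∂n| = 5.40×10⁻⁴ / (9.76×10⁻⁵ × 1.14) = 4.85 m/s

4.85 m/s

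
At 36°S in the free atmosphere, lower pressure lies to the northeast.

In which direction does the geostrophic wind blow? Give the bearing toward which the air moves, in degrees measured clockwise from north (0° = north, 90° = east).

315°

The pressure-gradient force points toward the northeast (bearing 045°).
Geostrophic balance: in the Southern Hemisphere the Coriolis force deflects motion to the left, so the geostrophic wind blows 90° to the left of the pressure-gradient force (low pressure on the right).
Rotating 045° by 90° counterclockwise gives 315° — the wind blows toward the northwest.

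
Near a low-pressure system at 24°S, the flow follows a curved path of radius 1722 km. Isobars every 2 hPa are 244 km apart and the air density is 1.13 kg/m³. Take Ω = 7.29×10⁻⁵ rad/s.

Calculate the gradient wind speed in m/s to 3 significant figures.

11.0 m/s

Coriolis parameter at 24°S:
f = 2Ω sin φ = 2 × 7.29×10⁻⁵ × sin 24° = 5.93×10⁻⁵ s⁻¹
Pressure gradient: |∂P/∂n| = 200 Pa / 244000 m = 8.20×10⁻⁴ Pa/m
Geostrophic speed: V_g = |∂P/∂n|/(fρ) = 8.20×10⁻⁴/(5.93×10⁻⁵ × 1.13) = 12.2 m/s
Around a low, centrifugal force acts outward with Coriolis, so pressure-gradient force balances both:
(1/ρ)|∂P/∂n| = fV + V²/R  →  V² + fR·V − fR·V_g = 0
With fR = 5.93×10⁻⁵ × 1722×10³ m = 102 m/s:
V = [−fR + √((fR)² + 4 fR V_g)]/2 = [−102 + √(102² + 4×102×12.2)]/2 = 11 m/s
Subgeostrophic (V < V_g = 12.2 m/s), as expected around a low.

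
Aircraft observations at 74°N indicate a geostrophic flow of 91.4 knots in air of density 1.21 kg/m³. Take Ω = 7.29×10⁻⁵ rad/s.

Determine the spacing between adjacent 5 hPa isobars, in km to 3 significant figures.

62.7 km

Coriolis parameter at 74°N:
f = 2Ω sin φ = 2 × 7.29×10⁻⁵ × sin 74° = 1.40×10⁻⁴ s⁻¹
Wind speed in SI: 91.4 knots = 47.0 m/s
Geostrophic balance rearranged: |∂P/∂n| = f ρ V_g
|∂P/∂n| = 1.40×10⁻⁴ × 1.21 × 47.0 = 7.97×10⁻³ Pa/m
Isobar spacing: Δn = ΔP/|∂P/∂n| = 500 Pa / 7.97×10⁻³ Pa/m = 62705 m ≈ 62.7 km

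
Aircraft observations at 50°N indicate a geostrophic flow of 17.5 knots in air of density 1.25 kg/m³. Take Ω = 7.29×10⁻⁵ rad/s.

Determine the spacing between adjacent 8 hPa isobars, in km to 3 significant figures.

Coriolis parameter at 50°N:
f = 2Ω sin φ = 2 × 7.29×10⁻⁵ × sin 50° = 1.12×10⁻⁴ s⁻¹
Wind speed in SI: 17.5 knots = 9.00 m/s
Geostrophic balance rearranged: |∂P/∂n| = f ρ V_g
|∂P/∂n| = 1.12×10⁻⁴ × 1.25 × 9.00 = 1.26×10⁻³ Pa/m
Isobar spacing: Δn = ΔP/|∂P/∂n| = 800 Pa / 1.26×10⁻³ Pa/m = 636491 m ≈ 636 km

636 km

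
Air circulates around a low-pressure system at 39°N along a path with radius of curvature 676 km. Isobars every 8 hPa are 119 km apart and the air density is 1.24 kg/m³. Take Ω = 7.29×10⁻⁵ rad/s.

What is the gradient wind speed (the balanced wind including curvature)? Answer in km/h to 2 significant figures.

Coriolis parameter at 39°N:
f = 2Ω sin φ = 2 × 7.29×10⁻⁵ × sin 39° = 9.18×10⁻⁵ s⁻¹
Pressure gradient: |∂P/∂n| = 800 Pa / 119000 m = 6.72×10⁻³ Pa/m
Geostrophic speed: V_g = |∂P/∂n|/(fρ) = 6.72×10⁻³/(9.18×10⁻⁵ × 1.24) = 59.1 m/s
Around a low, centrifugal force acts outward with Coriolis, so pressure-gradient force balances both:
(1/ρ)|∂P/∂n| = fV + V²/R  →  V² + fR·V − fR·V_g = 0
With fR = 9.18×10⁻⁵ × 676×10³ m = 62.0 m/s:
V = [−fR + √((fR)² + 4 fR V_g)]/2 = [−62.0 + √(62.0² + 4×62.0×59.1)]/2 = 37 m/s
Subgeostrophic (V < V_g = 59.1 m/s), as expected around a low.
Converting: 37 m/s × 3.6 = 130 km/h

130 km/h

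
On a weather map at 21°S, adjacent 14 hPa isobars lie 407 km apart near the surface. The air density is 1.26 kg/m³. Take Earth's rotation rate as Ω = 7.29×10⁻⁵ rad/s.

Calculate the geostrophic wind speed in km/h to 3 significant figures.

188 km/h

Coriolis parameter at 21°S:
f = 2Ω sin φ = 2 × 7.29×10⁻⁵ × sin 21° = 5.23×10⁻⁵ s⁻¹
Pressure gradient: |∂P/∂n| = 1400 Pa / 407000 m = 3.44×10⁻³ Pa/m
Geostrophic balance (pressure-gradient force = Coriolis force):
V_g = (1/(fρ)) |∂P/∂n| = 3.44×10⁻³ / (5.23×10⁻⁵ × 1.26) = 52.2 m/s
Converting: 52.2 m/s × 3.6 = 188 km/h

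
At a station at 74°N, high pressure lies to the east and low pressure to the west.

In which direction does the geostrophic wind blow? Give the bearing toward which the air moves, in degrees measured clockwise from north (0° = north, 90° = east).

The pressure-gradient force points toward the west (bearing 270°).
Geostrophic balance: in the Northern Hemisphere the Coriolis force deflects motion to the right, so the geostrophic wind blows 90° to the right of the pressure-gradient force (low pressure on the left).
Rotating 270° by 90° clockwise gives 000° — the wind blows toward the north.

000°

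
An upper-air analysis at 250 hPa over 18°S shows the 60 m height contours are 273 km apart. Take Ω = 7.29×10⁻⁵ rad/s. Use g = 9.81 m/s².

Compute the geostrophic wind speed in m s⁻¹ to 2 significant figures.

48 m s⁻¹

Coriolis parameter at 18°S:
f = 2Ω sin φ = 2 × 7.29×10⁻⁵ × sin 18° = 4.51×10⁻⁵ s⁻¹
Height gradient: |∂Z/∂n| = 60 m / 273000 m = 2.20×10⁻⁴
On a pressure surface, geostrophic balance gives V_g = (g/f)|∂Z/∂n|:
V_g = 9.81 × 2.20×10⁻⁴ / 4.51×10⁻⁵ = 47.9 m/s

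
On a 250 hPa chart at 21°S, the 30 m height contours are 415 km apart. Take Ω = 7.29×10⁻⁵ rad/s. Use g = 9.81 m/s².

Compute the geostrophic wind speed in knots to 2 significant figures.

26 knots

Coriolis parameter at 21°S:
f = 2Ω sin φ = 2 × 7.29×10⁻⁵ × sin 21° = 5.23×10⁻⁵ s⁻¹
Height gradient: |∂Z/∂n| = 30 m / 415000 m = 7.23×10⁻⁵
On a pressure surface, geostrophic balance gives V_g = (g/f)|∂Z/∂n|:
V_g = 9.81 × 7.23×10⁻⁵ / 5.23×10⁻⁵ = 13.6 m/s
Converting: 13.6 m/s × 1.944 = 26 knots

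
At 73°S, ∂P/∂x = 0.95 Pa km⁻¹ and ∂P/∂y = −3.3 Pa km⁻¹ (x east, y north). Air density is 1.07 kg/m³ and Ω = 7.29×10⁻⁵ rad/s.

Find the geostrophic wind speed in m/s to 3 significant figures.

23.0 m/s

Coriolis parameter at 73°S:
f = 2Ω sin φ = 2 × 7.29×10⁻⁵ × sin 73° = 1.39×10⁻⁴ s⁻¹
In the Southern Hemisphere f is negative: f = −1.39×10⁻⁴ s⁻¹.
Component geostrophic relations (x east, y north):
u_g = −(1/(fρ)) ∂P/∂y,  v_g = (1/(fρ)) ∂P/∂x
u_g = −(−3.3×10⁻³)/(−1.39×10⁻⁴ × 1.07) = −22.1 m/s;  v_g = (0.95×10⁻³)/(−1.39×10⁻⁴ × 1.07) = −6.37 m/s
|V_g| = √(u_g² + v_g²) = 23.0 m/s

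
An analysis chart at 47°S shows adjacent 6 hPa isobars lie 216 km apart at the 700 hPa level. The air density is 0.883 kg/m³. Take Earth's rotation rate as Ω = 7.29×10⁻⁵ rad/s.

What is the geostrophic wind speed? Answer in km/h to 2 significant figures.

110 km/h

Coriolis parameter at 47°S:
f = 2Ω sin φ = 2 × 7.29×10⁻⁵ × sin 47° = 1.07×10⁻⁴ s⁻¹
Pressure gradient: |∂P/∂n| = 600 Pa / 216000 m = 2.78×10⁻³ Pa/m
Geostrophic balance (pressure-gradient force = Coriolis force):
V_g = (1/(fρ)) |∂P/∂n| = 2.78×10⁻³ / (1.07×10⁻⁴ × 0.883) = 29.5 m/s
Converting: 29.5 m/s × 3.6 = 110 km/h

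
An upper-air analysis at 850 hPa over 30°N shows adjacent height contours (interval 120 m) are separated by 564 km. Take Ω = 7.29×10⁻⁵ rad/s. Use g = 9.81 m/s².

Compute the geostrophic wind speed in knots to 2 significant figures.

56 knots

Coriolis parameter at 30°N:
f = 2Ω sin φ = 2 × 7.29×10⁻⁵ × sin 30° = 7.29×10⁻⁵ s⁻¹
Height gradient: |∂Z/∂n| = 120 m / 564000 m = 2.13×10⁻⁴
On a pressure surface, geostrophic balance gives V_g = (g/f)|∂Z/∂n|:
V_g = 9.81 × 2.13×10⁻⁴ / 7.29×10⁻⁵ = 28.6 m/s
Converting: 28.6 m/s × 1.944 = 56 knots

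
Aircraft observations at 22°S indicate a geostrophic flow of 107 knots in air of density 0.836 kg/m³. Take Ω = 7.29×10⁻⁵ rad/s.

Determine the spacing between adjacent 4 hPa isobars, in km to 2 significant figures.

160 km

Coriolis parameter at 22°S:
f = 2Ω sin φ = 2 × 7.29×10⁻⁵ × sin 22° = 5.46×10⁻⁵ s⁻¹
Wind speed in SI: 107 knots = 55.0 m/s
Geostrophic balance rearranged: |∂P/∂n| = f ρ V_g
|∂P/∂n| = 5.46×10⁻⁵ × 0.836 × 55.0 = 2.51×10⁻³ Pa/m
Isobar spacing: Δn = ΔP/|∂P/∂n| = 400 Pa / 2.51×10⁻³ Pa/m = 159147 m ≈ 160 km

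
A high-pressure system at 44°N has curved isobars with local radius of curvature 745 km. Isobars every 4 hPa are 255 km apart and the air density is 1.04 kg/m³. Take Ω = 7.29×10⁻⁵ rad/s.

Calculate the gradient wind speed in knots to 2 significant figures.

40 knots

Coriolis parameter at 44°N:
f = 2Ω sin φ = 2 × 7.29×10⁻⁵ × sin 44° = 1.01×10⁻⁴ s⁻¹
Pressure gradient: |∂P/∂n| = 400 Pa / 255000 m = 1.57×10⁻³ Pa/m
Geostrophic speed: V_g = |∂P/∂n|/(fρ) = 1.57×10⁻³/(1.01×10⁻⁴ × 1.04) = 14.9 m/s
Around a high, pressure-gradient force acts outward with centrifugal, so Coriolis balances both:
fV = (1/ρ)|∂P/∂n| + V²/R  →  V² − fR·V + fR·V_g = 0
With fR = 1.01×10⁻⁴ × 745×10³ m = 75.5 m/s:
V = [fR − √((fR)² − 4 fR V_g)]/2 = [75.5 − √(75.5² − 4×75.5×14.9)]/2 = 20.4 m/s
Supergeostrophic (V > V_g = 14.9 m/s), as expected around a high.
Converting: 20.4 m/s × 1.944 = 40 knots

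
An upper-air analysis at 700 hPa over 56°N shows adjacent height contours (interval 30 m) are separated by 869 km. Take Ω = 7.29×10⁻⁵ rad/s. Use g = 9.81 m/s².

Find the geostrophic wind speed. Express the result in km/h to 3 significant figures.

Coriolis parameter at 56°N:
f = 2Ω sin φ = 2 × 7.29×10⁻⁵ × sin 56° = 1.21×10⁻⁴ s⁻¹
Height gradient: |∂Z/∂n| = 30 m / 869000 m = 3.45×10⁻⁵
On a pressure surface, geostrophic balance gives V_g = (g/f)|∂Z/∂n|:
V_g = 9.81 × 3.45×10⁻⁵ / 1.21×10⁻⁴ = 2.80 m/s
Converting: 2.80 m/s × 3.6 = 10.1 km/h

10.1 km/h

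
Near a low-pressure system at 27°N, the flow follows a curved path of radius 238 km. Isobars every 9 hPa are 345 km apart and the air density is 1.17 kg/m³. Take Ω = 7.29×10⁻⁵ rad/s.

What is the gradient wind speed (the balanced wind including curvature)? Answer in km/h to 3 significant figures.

Coriolis parameter at 27°N:
f = 2Ω sin φ = 2 × 7.29×10⁻⁵ × sin 27° = 6.62×10⁻⁵ s⁻¹
Pressure gradient: |∂P/∂n| = 900 Pa / 345000 m = 2.61×10⁻³ Pa/m
Geostrophic speed: V_g = |∂P/∂n|/(fρ) = 2.61×10⁻³/(6.62×10⁻⁵ × 1.17) = 33.7 m/s
Around a low, centrifugal force acts outward with Coriolis, so pressure-gradient force balances both:
(1/ρ)|∂P/∂n| = fV + V²/R  →  V² + fR·V − fR·V_g = 0
With fR = 6.62×10⁻⁵ × 238×10³ m = 15.8 m/s:
V = [−fR + √((fR)² + 4 fR V_g)]/2 = [−15.8 + √(15.8² + 4×15.8×33.7)]/2 = 16.5 m/s
Subgeostrophic (V < V_g = 33.7 m/s), as expected around a low.
Converting: 16.5 m/s × 3.6 = 59.3 km/h

59.3 km/h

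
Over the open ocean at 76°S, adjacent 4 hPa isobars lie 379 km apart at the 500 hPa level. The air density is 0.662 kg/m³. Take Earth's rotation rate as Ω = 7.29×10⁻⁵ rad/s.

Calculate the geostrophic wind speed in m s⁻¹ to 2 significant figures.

Coriolis parameter at 76°S:
f = 2Ω sin φ = 2 × 7.29×10⁻⁵ × sin 76° = 1.41×10⁻⁴ s⁻¹
Pressure gradient: |∂P/∂n| = 400 Pa / 379000 m = 1.06×10⁻³ Pa/m
Geostrophic balance (pressure-gradient force = Coriolis force):
V_g = (1/(fρ)) |∂P/∂n| = 1.06×10⁻³ / (1.41×10⁻⁴ × 0.662) = 11.3 m/s

11 m s⁻¹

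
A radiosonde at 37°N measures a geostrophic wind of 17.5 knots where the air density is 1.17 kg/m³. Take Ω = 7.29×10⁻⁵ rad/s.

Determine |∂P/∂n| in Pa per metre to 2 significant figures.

Coriolis parameter at 37°N:
f = 2Ω sin φ = 2 × 7.29×10⁻⁵ × sin 37° = 8.77×10⁻⁵ s⁻¹
Wind speed in SI: 17.5 knots = 9.00 m/s
Geostrophic balance rearranged: |∂P/∂n| = f ρ V_g
|∂P/∂n| = 8.77×10⁻⁵ × 1.17 × 9.00 = 9.24×10⁻⁴ Pa/m

9.2×10⁻⁴ Pa/m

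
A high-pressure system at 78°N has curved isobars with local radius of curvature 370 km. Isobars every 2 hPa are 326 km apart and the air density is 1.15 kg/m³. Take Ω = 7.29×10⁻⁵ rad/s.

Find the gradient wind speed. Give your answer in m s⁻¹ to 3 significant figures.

Coriolis parameter at 78°N:
f = 2Ω sin φ = 2 × 7.29×10⁻⁵ × sin 78° = 1.43×10⁻⁴ s⁻¹
Pressure gradient: |∂P/∂n| = 200 Pa / 326000 m = 6.13×10⁻⁴ Pa/m
Geostrophic speed: V_g = |∂P/∂n|/(fρ) = 6.13×10⁻⁴/(1.43×10⁻⁴ × 1.15) = 3.74 m/s
Around a high, pressure-gradient force acts outward with centrifugal, so Coriolis balances both:
fV = (1/ρ)|∂P/∂n| + V²/R  →  V² − fR·V + fR·V_g = 0
With fR = 1.43×10⁻⁴ × 370×10³ m = 52.8 m/s:
V = [fR − √((fR)² − 4 fR V_g)]/2 = [52.8 − √(52.8² − 4×52.8×3.74)]/2 = 4.05 m/s
Supergeostrophic (V > V_g = 3.74 m/s), as expected around a high.

4.05 m s⁻¹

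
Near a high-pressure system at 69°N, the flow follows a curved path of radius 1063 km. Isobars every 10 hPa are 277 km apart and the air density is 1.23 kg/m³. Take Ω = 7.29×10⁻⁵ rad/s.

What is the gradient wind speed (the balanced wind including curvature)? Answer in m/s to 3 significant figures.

26.4 m/s

Coriolis parameter at 69°N:
f = 2Ω sin φ = 2 × 7.29×10⁻⁵ × sin 69° = 1.36×10⁻⁴ s⁻¹
Pressure gradient: |∂P/∂n| = 1000 Pa / 277000 m = 3.61×10⁻³ Pa/m
Geostrophic speed: V_g = |∂P/∂n|/(fρ) = 3.61×10⁻³/(1.36×10⁻⁴ × 1.23) = 21.6 m/s
Around a high, pressure-gradient force acts outward with centrifugal, so Coriolis balances both:
fV = (1/ρ)|∂P/∂n| + V²/R  →  V² − fR·V + fR·V_g = 0
With fR = 1.36×10⁻⁴ × 1063×10³ m = 145 m/s:
V = [fR − √((fR)² − 4 fR V_g)]/2 = [145 − √(145² − 4×145×21.6)]/2 = 26.4 m/s
Supergeostrophic (V > V_g = 21.6 m/s), as expected around a high.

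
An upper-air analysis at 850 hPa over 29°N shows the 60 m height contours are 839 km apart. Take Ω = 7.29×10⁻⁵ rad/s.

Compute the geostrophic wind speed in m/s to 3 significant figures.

9.92 m/s

Coriolis parameter at 29°N:
f = 2Ω sin φ = 2 × 7.29×10⁻⁵ × sin 29° = 7.07×10⁻⁵ s⁻¹
Height gradient: |∂Z/∂n| = 60 m / 839000 m = 7.15×10⁻⁵
On a pressure surface, geostrophic balance gives V_g = (g/f)|∂Z/∂n|:
V_g = 9.81 × 7.15×10⁻⁵ / 7.07×10⁻⁵ = 9.92 m/s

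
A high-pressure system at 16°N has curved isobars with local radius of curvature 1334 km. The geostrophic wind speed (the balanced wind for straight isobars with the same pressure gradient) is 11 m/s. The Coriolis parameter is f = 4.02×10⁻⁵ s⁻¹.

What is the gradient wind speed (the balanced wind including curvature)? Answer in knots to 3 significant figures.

30.0 knots

Around a high, pressure-gradient force acts outward with centrifugal, so Coriolis balances both:
fV = (1/ρ)|∂P/∂n| + V²/R  →  V² − fR·V + fR·V_g = 0
With fR = 4.02×10⁻⁵ × 1334×10³ m = 53.6 m/s:
V = [fR − √((fR)² − 4 fR V_g)]/2 = [53.6 − √(53.6² − 4×53.6×11)]/2 = 15.5 m/s
Supergeostrophic (V > V_g = 11 m/s), as expected around a high.
Converting: 15.5 m/s × 1.944 = 30.0 knots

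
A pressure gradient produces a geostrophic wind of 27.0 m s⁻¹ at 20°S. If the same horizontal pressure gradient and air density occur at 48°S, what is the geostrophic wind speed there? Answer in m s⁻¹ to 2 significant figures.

12 m s⁻¹

With the same pressure gradient and density, V_g ∝ 1/f ∝ 1/sin φ.
V₂ = V₁ · sin φ₁ / sin φ₂ = 27.0 × sin 20° / sin 48°
V₂ = 27.0 × 0.3420/0.7431 = 12 m s⁻¹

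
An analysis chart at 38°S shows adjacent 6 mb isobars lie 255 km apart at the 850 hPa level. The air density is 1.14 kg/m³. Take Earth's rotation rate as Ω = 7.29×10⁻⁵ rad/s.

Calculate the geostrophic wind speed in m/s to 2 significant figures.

Coriolis parameter at 38°S:
f = 2Ω sin φ = 2 × 7.29×10⁻⁵ × sin 38° = 8.98×10⁻⁵ s⁻¹
Pressure gradient: |∂P/∂n| = 600 Pa / 255000 m = 2.35×10⁻³ Pa/m
Geostrophic balance (pressure-gradient force = Coriolis force):
V_g = (1/(fρ)) |∂P/∂n| = 2.35×10⁻³ / (8.98×10⁻⁵ × 1.14) = 23.0 m/s

23 m/s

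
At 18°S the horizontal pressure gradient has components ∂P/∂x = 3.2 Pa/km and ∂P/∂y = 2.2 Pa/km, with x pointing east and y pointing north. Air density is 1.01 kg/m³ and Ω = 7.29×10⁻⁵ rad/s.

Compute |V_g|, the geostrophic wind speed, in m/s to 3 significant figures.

85.3 m/s

Coriolis parameter at 18°S:
f = 2Ω sin φ = 2 × 7.29×10⁻⁵ × sin 18° = 4.51×10⁻⁵ s⁻¹
In the Southern Hemisphere f is negative: f = −4.51×10⁻⁵ s⁻¹.
Component geostrophic relations (x east, y north):
u_g = −(1/(fρ)) ∂P/∂y,  v_g = (1/(fρ)) ∂P/∂x
u_g = −(2.2×10⁻³)/(−4.51×10⁻⁵ × 1.01) = 48.3 m/s;  v_g = (3.2×10⁻³)/(−4.51×10⁻⁵ × 1.01) = −70.3 m/s
|V_g| = √(u_g² + v_g²) = 85.3 m/s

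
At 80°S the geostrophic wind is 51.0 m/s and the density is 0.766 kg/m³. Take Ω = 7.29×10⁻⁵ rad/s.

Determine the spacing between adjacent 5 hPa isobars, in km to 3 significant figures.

89.1 km

Coriolis parameter at 80°S:
f = 2Ω sin φ = 2 × 7.29×10⁻⁵ × sin 80° = 1.44×10⁻⁴ s⁻¹
Geostrophic balance rearranged: |∂P/∂n| = f ρ V_g
|∂P/∂n| = 1.44×10⁻⁴ × 0.766 × 51.0 = 5.61×10⁻³ Pa/m
Isobar spacing: Δn = ΔP/|∂P/∂n| = 500 Pa / 5.61×10⁻³ Pa/m = 89138 m ≈ 89.1 km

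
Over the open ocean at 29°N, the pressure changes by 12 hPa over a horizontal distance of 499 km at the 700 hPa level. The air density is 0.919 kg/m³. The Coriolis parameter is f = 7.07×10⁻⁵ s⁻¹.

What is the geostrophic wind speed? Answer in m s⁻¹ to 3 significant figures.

37.0 m s⁻¹

Pressure gradient: |∂P/∂n| = 1200 Pa / 499000 m = 2.40×10⁻³ Pa/m
Geostrophic balance (pressure-gradient force = Coriolis force):
V_g = (1/(fρ)) |∂P/∂n| = 2.40×10⁻³ / (7.07×10⁻⁵ × 0.919) = 37.0 m/s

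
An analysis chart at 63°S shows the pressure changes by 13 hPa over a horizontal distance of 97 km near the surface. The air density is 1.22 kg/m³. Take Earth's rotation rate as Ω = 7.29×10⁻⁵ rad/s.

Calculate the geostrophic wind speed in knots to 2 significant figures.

160 knots

Coriolis parameter at 63°S:
f = 2Ω sin φ = 2 × 7.29×10⁻⁵ × sin 63° = 1.30×10⁻⁴ s⁻¹
Pressure gradient: |∂P/∂n| = 1300 Pa / 97000 m = 1.34×10⁻² Pa/m
Geostrophic balance (pressure-gradient force = Coriolis force):
V_g = (1/(fρ)) |∂P/∂n| = 1.34×10⁻² / (1.30×10⁻⁴ × 1.22) = 84.6 m/s
Converting: 84.6 m/s × 1.944 = 160 knots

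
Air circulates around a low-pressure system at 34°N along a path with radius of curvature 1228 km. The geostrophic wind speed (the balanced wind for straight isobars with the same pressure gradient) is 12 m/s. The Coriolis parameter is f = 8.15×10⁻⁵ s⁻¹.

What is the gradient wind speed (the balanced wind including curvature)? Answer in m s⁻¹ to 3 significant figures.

10.8 m s⁻¹

Around a low, centrifugal force acts outward with Coriolis, so pressure-gradient force balances both:
(1/ρ)|∂P/∂n| = fV + V²/R  →  V² + fR·V − fR·V_g = 0
With fR = 8.15×10⁻⁵ × 1228×10³ m = 100 m/s:
V = [−fR + √((fR)² + 4 fR V_g)]/2 = [−100 + √(100² + 4×100×12)]/2 = 10.8 m/s
Subgeostrophic (V < V_g = 12 m/s), as expected around a low.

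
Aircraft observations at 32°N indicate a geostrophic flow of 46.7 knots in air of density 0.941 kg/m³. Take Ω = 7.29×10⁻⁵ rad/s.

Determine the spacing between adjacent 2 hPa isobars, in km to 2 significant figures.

Coriolis parameter at 32°N:
f = 2Ω sin φ = 2 × 7.29×10⁻⁵ × sin 32° = 7.73×10⁻⁵ s⁻¹
Wind speed in SI: 46.7 knots = 24.0 m/s
Geostrophic balance rearranged: |∂P/∂n| = f ρ V_g
|∂P/∂n| = 7.73×10⁻⁵ × 0.941 × 24.0 = 1.75×10⁻³ Pa/m
Isobar spacing: Δn = ΔP/|∂P/∂n| = 200 Pa / 1.75×10⁻³ Pa/m = 114503 m ≈ 110 km

110 km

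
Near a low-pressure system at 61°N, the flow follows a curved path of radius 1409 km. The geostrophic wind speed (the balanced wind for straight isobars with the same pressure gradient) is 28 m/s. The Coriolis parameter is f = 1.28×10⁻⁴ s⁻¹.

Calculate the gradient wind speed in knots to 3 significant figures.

47.9 knots

Around a low, centrifugal force acts outward with Coriolis, so pressure-gradient force balances both:
(1/ρ)|∂P/∂n| = fV + V²/R  →  V² + fR·V − fR·V_g = 0
With fR = 1.28×10⁻⁴ × 1409×10³ m = 180 m/s:
V = [−fR + √((fR)² + 4 fR V_g)]/2 = [−180 + √(180² + 4×180×28)]/2 = 24.6 m/s
Subgeostrophic (V < V_g = 28 m/s), as expected around a low.
Converting: 24.6 m/s × 1.944 = 47.9 knots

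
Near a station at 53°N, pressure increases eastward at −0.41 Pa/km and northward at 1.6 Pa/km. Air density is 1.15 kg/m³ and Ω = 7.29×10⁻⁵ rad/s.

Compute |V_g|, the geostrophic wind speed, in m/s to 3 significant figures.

Coriolis parameter at 53°N:
f = 2Ω sin φ = 2 × 7.29×10⁻⁵ × sin 53° = 1.16×10⁻⁴ s⁻¹
Component geostrophic relations (x east, y north):
u_g = −(1/(fρ)) ∂P/∂y,  v_g = (1/(fρ)) ∂P/∂x
u_g = −(1.6×10⁻³)/(1.16×10⁻⁴ × 1.15) = −11.9 m/s;  v_g = (−0.41×10⁻³)/(1.16×10⁻⁴ × 1.15) = −3.06 m/s
|V_g| = √(u_g² + v_g²) = 12.3 m/s

12.3 m/s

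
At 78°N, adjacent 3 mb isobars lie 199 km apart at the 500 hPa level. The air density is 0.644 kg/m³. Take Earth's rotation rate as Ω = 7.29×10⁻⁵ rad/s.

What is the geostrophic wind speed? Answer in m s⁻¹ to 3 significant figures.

Coriolis parameter at 78°N:
f = 2Ω sin φ = 2 × 7.29×10⁻⁵ × sin 78° = 1.43×10⁻⁴ s⁻¹
Pressure gradient: |∂P/∂n| = 300 Pa / 199000 m = 1.51×10⁻³ Pa/m
Geostrophic balance (pressure-gradient force = Coriolis force):
V_g = (1/(fρ)) |∂P/∂n| = 1.51×10⁻³ / (1.43×10⁻⁴ × 0.644) = 16.4 m/s

16.4 m s⁻¹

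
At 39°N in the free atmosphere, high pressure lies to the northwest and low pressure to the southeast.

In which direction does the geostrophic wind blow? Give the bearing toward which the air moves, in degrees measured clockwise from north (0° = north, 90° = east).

225°

The pressure-gradient force points toward the southeast (bearing 135°).
Geostrophic balance: in the Northern Hemisphere the Coriolis force deflects motion to the right, so the geostrophic wind blows 90° to the right of the pressure-gradient force (low pressure on the left).
Rotating 135° by 90° clockwise gives 225° — the wind blows toward the southwest.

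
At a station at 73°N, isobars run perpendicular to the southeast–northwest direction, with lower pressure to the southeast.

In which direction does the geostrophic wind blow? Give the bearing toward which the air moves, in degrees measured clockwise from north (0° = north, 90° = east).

225°

The pressure-gradient force points toward the southeast (bearing 135°).
Geostrophic balance: in the Northern Hemisphere the Coriolis force deflects motion to the right, so the geostrophic wind blows 90° to the right of the pressure-gradient force (low pressure on the left).
Rotating 135° by 90° clockwise gives 225° — the wind blows toward the southwest.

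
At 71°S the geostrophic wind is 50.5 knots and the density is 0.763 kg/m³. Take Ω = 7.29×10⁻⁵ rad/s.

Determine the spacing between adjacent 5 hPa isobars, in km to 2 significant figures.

Coriolis parameter at 71°S:
f = 2Ω sin φ = 2 × 7.29×10⁻⁵ × sin 71° = 1.38×10⁻⁴ s⁻¹
Wind speed in SI: 50.5 knots = 26.0 m/s
Geostrophic balance rearranged: |∂P/∂n| = f ρ V_g
|∂P/∂n| = 1.38×10⁻⁴ × 0.763 × 26.0 = 2.73×10⁻³ Pa/m
Isobar spacing: Δn = ΔP/|∂P/∂n| = 500 Pa / 2.73×10⁻³ Pa/m = 182974 m ≈ 180 km

180 km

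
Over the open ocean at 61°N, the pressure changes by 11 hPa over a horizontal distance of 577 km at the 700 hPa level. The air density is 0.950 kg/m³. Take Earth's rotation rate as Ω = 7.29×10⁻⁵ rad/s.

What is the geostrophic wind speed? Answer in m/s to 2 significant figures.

Coriolis parameter at 61°N:
f = 2Ω sin φ = 2 × 7.29×10⁻⁵ × sin 61° = 1.28×10⁻⁴ s⁻¹
Pressure gradient: |∂P/∂n| = 1100 Pa / 577000 m = 1.91×10⁻³ Pa/m
Geostrophic balance (pressure-gradient force = Coriolis force):
V_g = (1/(fρ)) |∂P/∂n| = 1.91×10⁻³ / (1.28×10⁻⁴ × 0.950) = 15.7 m/s

16 m/s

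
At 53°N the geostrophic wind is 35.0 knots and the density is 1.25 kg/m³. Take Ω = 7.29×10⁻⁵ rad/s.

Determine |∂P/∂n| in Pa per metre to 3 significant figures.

Coriolis parameter at 53°N:
f = 2Ω sin φ = 2 × 7.29×10⁻⁵ × sin 53° = 1.16×10⁻⁴ s⁻¹
Wind speed in SI: 35.0 knots = 18.0 m/s
Geostrophic balance rearranged: |∂P/∂n| = f ρ V_g
|∂P/∂n| = 1.16×10⁻⁴ × 1.25 × 18.0 = 2.62×10⁻³ Pa/m

2.62×10⁻³ Pa/m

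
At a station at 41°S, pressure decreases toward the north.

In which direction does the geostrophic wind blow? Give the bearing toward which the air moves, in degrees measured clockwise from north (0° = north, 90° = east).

270°

The pressure-gradient force points toward the north (bearing 000°).
Geostrophic balance: in the Southern Hemisphere the Coriolis force deflects motion to the left, so the geostrophic wind blows 90° to the left of the pressure-gradient force (low pressure on the right).
Rotating 000° by 90° counterclockwise gives 270° — the wind blows toward the west.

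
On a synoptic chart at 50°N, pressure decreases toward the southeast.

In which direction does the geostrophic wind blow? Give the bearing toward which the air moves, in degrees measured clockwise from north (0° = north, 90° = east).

The pressure-gradient force points toward the southeast (bearing 135°).
Geostrophic balance: in the Northern Hemisphere the Coriolis force deflects motion to the right, so the geostrophic wind blows 90° to the right of the pressure-gradient force (low pressure on the left).
Rotating 135° by 90° clockwise gives 225° — the wind blows toward the southwest.

225°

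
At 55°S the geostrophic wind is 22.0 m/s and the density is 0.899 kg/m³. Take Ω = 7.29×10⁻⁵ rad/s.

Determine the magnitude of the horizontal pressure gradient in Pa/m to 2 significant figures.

2.4×10⁻³ Pa/m

Coriolis parameter at 55°S:
f = 2Ω sin φ = 2 × 7.29×10⁻⁵ × sin 55° = 1.19×10⁻⁴ s⁻¹
Geostrophic balance rearranged: |∂P/∂n| = f ρ V_g
|∂P/∂n| = 1.19×10⁻⁴ × 0.899 × 22.0 = 2.36×10⁻³ Pa/m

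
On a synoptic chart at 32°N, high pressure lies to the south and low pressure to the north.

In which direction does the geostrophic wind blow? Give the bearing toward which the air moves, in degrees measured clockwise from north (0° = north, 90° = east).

090°

The pressure-gradient force points toward the north (bearing 000°).
Geostrophic balance: in the Northern Hemisphere the Coriolis force deflects motion to the right, so the geostrophic wind blows 90° to the right of the pressure-gradient force (low pressure on the left).
Rotating 000° by 90° clockwise gives 090° — the wind blows toward the east.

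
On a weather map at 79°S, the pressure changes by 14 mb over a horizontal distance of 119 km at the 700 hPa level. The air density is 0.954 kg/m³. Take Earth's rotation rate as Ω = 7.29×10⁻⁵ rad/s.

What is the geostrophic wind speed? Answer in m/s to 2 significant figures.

86 m/s

Coriolis parameter at 79°S:
f = 2Ω sin φ = 2 × 7.29×10⁻⁵ × sin 79° = 1.43×10⁻⁴ s⁻¹
Pressure gradient: |∂P/∂n| = 1400 Pa / 119000 m = 1.18×10⁻² Pa/m
Geostrophic balance (pressure-gradient force = Coriolis force):
V_g = (1/(fρ)) |∂P/∂n| = 1.18×10⁻² / (1.43×10⁻⁴ × 0.954) = 86.2 m/s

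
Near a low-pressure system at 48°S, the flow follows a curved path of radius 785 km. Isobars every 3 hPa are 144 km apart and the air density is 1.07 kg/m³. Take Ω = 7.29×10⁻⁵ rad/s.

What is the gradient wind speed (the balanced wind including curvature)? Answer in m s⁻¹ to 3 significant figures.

15.2 m s⁻¹

Coriolis parameter at 48°S:
f = 2Ω sin φ = 2 × 7.29×10⁻⁵ × sin 48° = 1.08×10⁻⁴ s⁻¹
Pressure gradient: |∂P/∂n| = 300 Pa / 144000 m = 2.08×10⁻³ Pa/m
Geostrophic speed: V_g = |∂P/∂n|/(fρ) = 2.08×10⁻³/(1.08×10⁻⁴ × 1.07) = 18.0 m/s
Around a low, centrifugal force acts outward with Coriolis, so pressure-gradient force balances both:
(1/ρ)|∂P/∂n| = fV + V²/R  →  V² + fR·V − fR·V_g = 0
With fR = 1.08×10⁻⁴ × 785×10³ m = 85.1 m/s:
V = [−fR + √((fR)² + 4 fR V_g)]/2 = [−85.1 + √(85.1² + 4×85.1×18)]/2 = 15.2 m/s
Subgeostrophic (V < V_g = 18 m/s), as expected around a low.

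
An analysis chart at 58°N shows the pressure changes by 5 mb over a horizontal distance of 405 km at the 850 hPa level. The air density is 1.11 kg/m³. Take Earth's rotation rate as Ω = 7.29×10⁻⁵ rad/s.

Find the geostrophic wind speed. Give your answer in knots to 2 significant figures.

Coriolis parameter at 58°N:
f = 2Ω sin φ = 2 × 7.29×10⁻⁵ × sin 58° = 1.24×10⁻⁴ s⁻¹
Pressure gradient: |∂P/∂n| = 500 Pa / 405000 m = 1.23×10⁻³ Pa/m
Geostrophic balance (pressure-gradient force = Coriolis force):
V_g = (1/(fρ)) |∂P/∂n| = 1.23×10⁻³ / (1.24×10⁻⁴ × 1.11) = 9.00 m/s
Converting: 9.00 m/s × 1.944 = 17 knots

17 knots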